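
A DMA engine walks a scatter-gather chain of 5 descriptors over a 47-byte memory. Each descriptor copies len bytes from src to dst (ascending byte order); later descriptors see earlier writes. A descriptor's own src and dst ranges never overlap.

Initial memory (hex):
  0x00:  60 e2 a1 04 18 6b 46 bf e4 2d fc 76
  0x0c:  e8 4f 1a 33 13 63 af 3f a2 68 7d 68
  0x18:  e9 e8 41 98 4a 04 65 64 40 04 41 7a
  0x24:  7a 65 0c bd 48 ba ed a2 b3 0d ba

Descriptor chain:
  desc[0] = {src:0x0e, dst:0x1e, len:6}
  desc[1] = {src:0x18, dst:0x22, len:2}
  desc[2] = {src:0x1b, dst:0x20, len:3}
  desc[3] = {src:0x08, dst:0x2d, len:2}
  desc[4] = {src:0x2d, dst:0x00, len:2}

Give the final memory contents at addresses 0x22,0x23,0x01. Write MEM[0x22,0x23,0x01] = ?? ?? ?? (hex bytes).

[0] 0x0e->0x1e len=6 : 1a 33 13 63 af 3f
[1] 0x18->0x22 len=2 : e9 e8
[2] 0x1b->0x20 len=3 : 98 4a 04
[3] 0x08->0x2d len=2 : e4 2d
[4] 0x2d->0x00 len=2 : e4 2d
query mem[0x22]=0x04, mem[0x23]=0xe8, mem[0x01]=0x2d

MEM[0x22,0x23,0x01] = 04 e8 2d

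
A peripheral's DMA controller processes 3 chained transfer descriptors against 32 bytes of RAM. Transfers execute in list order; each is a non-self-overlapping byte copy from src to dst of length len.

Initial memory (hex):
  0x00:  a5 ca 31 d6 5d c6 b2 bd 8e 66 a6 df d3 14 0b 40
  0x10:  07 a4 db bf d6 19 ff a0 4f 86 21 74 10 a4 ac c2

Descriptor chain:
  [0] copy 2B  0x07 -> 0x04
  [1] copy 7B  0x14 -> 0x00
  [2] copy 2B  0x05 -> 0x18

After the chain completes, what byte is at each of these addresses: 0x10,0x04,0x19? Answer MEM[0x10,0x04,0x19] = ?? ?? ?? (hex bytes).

[0] 0x07->0x04 len=2 : bd 8e
[1] 0x14->0x00 len=7 : d6 19 ff a0 4f 86 21
[2] 0x05->0x18 len=2 : 86 21
query mem[0x10]=0x07, mem[0x04]=0x4f, mem[0x19]=0x21

MEM[0x10,0x04,0x19] = 07 4f 21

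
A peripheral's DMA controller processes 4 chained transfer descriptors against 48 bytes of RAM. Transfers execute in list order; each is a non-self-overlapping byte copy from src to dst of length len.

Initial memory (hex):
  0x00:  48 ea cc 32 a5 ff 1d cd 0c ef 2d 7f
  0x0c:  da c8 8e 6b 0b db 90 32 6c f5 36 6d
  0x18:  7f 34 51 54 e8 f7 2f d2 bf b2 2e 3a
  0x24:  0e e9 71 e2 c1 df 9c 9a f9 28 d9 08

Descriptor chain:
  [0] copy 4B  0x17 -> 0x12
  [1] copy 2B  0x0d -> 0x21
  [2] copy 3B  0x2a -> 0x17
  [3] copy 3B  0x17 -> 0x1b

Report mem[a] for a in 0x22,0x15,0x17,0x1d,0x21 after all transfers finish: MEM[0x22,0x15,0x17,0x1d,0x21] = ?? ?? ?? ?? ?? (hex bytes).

  after D0: wrote 4B at 0x12 = 6d7f3451
  after D1: wrote 2B at 0x21 = c88e
  after D2: wrote 3B at 0x17 = 9c9af9
  after D3: wrote 3B at 0x1b = 9c9af9
query mem[0x22]=0x8e, mem[0x15]=0x51, mem[0x17]=0x9c, mem[0x1d]=0xf9, mem[0x21]=0xc8

MEM[0x22,0x15,0x17,0x1d,0x21] = 8e 51 9c f9 c8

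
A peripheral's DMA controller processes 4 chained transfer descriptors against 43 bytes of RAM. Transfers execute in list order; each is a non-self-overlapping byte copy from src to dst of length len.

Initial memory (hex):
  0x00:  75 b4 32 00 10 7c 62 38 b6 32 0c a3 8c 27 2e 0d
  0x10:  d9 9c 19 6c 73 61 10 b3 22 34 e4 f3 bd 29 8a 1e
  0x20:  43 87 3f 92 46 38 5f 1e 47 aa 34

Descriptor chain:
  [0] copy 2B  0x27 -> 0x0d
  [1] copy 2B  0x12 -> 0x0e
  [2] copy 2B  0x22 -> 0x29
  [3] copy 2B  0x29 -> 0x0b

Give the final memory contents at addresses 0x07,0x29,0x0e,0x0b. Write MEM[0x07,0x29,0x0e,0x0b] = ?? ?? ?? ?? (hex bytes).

MEM[0x07,0x29,0x0e,0x0b] = 38 3f 19 3f

D0: mem[0x0d..0x0e] <- [1e 47]
D1: mem[0x0e..0x0f] <- [19 6c]
D2: mem[0x29..0x2a] <- [3f 92]
D3: mem[0x0b..0x0c] <- [3f 92]
query mem[0x07]=0x38, mem[0x29]=0x3f, mem[0x0e]=0x19, mem[0x0b]=0x3f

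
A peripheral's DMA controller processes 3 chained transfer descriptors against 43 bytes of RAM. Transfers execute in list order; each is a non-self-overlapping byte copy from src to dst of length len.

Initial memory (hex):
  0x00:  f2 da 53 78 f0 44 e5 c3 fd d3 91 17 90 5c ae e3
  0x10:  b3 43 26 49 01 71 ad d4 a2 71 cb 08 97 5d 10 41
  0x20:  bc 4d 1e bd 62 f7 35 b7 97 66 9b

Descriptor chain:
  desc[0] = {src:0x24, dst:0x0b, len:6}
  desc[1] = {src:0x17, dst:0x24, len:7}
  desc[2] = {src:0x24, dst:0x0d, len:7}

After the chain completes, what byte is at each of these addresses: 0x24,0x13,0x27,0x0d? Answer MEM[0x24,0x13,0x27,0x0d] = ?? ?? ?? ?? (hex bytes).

MEM[0x24,0x13,0x27,0x0d] = d4 5d cb d4

[0] 0x24->0x0b len=6 : 62 f7 35 b7 97 66
[1] 0x17->0x24 len=7 : d4 a2 71 cb 08 97 5d
[2] 0x24->0x0d len=7 : d4 a2 71 cb 08 97 5d
query mem[0x24]=0xd4, mem[0x13]=0x5d, mem[0x27]=0xcb, mem[0x0d]=0xd4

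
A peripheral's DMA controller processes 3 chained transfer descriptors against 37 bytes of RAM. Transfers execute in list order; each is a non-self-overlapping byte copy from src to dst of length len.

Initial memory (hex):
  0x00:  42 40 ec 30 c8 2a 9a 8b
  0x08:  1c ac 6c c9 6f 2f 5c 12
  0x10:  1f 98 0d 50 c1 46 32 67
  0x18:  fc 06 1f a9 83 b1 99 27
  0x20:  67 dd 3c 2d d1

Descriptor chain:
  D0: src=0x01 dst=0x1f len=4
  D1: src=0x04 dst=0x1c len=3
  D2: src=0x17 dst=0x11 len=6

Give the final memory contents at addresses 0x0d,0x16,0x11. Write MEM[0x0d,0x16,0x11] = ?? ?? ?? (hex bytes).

[0] 0x01->0x1f len=4 : 40 ec 30 c8
[1] 0x04->0x1c len=3 : c8 2a 9a
[2] 0x17->0x11 len=6 : 67 fc 06 1f a9 c8
query mem[0x0d]=0x2f, mem[0x16]=0xc8, mem[0x11]=0x67

MEM[0x0d,0x16,0x11] = 2f c8 67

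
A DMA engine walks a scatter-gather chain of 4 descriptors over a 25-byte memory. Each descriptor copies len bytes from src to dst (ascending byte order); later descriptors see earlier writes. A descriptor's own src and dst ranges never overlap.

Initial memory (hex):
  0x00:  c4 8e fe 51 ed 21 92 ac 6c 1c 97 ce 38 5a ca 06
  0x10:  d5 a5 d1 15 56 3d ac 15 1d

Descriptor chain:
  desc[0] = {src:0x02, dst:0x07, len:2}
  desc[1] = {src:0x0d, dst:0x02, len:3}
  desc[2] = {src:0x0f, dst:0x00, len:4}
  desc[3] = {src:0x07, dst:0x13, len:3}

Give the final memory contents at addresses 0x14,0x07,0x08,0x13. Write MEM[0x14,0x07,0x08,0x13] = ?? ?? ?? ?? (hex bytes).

  after D0: wrote 2B at 0x07 = fe51
  after D1: wrote 3B at 0x02 = 5aca06
  after D2: wrote 4B at 0x00 = 06d5a5d1
  after D3: wrote 3B at 0x13 = fe511c
query mem[0x14]=0x51, mem[0x07]=0xfe, mem[0x08]=0x51, mem[0x13]=0xfe

MEM[0x14,0x07,0x08,0x13] = 51 fe 51 fe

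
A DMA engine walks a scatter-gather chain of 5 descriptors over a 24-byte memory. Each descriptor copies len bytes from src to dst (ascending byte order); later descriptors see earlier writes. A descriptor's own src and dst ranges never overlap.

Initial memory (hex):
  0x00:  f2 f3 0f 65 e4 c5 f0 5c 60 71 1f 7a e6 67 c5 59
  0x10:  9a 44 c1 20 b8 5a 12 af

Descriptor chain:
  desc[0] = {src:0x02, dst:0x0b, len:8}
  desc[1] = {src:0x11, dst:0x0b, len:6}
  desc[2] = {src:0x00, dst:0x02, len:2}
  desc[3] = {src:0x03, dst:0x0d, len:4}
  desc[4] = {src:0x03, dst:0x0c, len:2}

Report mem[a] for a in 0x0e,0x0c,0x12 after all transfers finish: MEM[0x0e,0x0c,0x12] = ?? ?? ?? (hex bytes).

  after D0: wrote 8B at 0x0b = 0f65e4c5f05c6071
  after D1: wrote 6B at 0x0b = 607120b85a12
  after D2: wrote 2B at 0x02 = f2f3
  after D3: wrote 4B at 0x0d = f3e4c5f0
  after D4: wrote 2B at 0x0c = f3e4
query mem[0x0e]=0xe4, mem[0x0c]=0xf3, mem[0x12]=0x71

MEM[0x0e,0x0c,0x12] = e4 f3 71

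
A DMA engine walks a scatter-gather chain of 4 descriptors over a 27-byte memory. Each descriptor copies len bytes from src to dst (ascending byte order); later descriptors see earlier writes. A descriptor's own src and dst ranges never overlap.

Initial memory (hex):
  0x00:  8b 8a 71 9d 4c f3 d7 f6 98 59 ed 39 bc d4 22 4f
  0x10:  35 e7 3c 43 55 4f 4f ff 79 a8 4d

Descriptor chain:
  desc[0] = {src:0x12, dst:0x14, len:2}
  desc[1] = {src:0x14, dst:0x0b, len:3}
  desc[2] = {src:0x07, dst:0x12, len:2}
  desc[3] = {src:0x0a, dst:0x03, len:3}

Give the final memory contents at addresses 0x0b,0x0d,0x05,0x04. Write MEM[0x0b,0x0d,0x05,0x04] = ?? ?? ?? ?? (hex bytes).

MEM[0x0b,0x0d,0x05,0x04] = 3c 4f 43 3c

#0 dst[0x14+2] := {0x3c,0x43}
#1 dst[0x0b+3] := {0x3c,0x43,0x4f}
#2 dst[0x12+2] := {0xf6,0x98}
#3 dst[0x03+3] := {0xed,0x3c,0x43}
query mem[0x0b]=0x3c, mem[0x0d]=0x4f, mem[0x05]=0x43, mem[0x04]=0x3c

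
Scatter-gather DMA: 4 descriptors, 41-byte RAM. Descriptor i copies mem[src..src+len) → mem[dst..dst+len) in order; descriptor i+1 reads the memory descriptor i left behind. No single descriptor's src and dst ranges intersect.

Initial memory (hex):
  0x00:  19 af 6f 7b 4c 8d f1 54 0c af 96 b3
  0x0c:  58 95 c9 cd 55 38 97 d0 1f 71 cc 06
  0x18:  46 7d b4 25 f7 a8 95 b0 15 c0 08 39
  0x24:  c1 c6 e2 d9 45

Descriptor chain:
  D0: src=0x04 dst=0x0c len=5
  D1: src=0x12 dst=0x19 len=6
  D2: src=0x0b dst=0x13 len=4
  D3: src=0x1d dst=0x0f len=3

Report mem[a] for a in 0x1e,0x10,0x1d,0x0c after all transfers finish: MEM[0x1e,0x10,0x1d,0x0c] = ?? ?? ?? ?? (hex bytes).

MEM[0x1e,0x10,0x1d,0x0c] = 06 06 cc 4c

[0] 0x04->0x0c len=5 : 4c 8d f1 54 0c
[1] 0x12->0x19 len=6 : 97 d0 1f 71 cc 06
[2] 0x0b->0x13 len=4 : b3 4c 8d f1
[3] 0x1d->0x0f len=3 : cc 06 b0
query mem[0x1e]=0x06, mem[0x10]=0x06, mem[0x1d]=0xcc, mem[0x0c]=0x4c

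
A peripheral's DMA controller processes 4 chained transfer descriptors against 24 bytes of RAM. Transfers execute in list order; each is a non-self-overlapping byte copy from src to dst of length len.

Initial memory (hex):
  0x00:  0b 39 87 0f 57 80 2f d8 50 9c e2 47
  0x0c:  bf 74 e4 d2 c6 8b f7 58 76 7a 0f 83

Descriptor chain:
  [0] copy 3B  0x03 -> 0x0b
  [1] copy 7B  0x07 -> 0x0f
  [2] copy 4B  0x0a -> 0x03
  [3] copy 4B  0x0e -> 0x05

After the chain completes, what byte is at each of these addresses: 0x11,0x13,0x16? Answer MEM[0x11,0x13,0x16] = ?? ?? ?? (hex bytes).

MEM[0x11,0x13,0x16] = 9c 0f 0f

  after D0: wrote 3B at 0x0b = 0f5780
  after D1: wrote 7B at 0x0f = d8509ce20f5780
  after D2: wrote 4B at 0x03 = e20f5780
  after D3: wrote 4B at 0x05 = e4d8509c
query mem[0x11]=0x9c, mem[0x13]=0x0f, mem[0x16]=0x0f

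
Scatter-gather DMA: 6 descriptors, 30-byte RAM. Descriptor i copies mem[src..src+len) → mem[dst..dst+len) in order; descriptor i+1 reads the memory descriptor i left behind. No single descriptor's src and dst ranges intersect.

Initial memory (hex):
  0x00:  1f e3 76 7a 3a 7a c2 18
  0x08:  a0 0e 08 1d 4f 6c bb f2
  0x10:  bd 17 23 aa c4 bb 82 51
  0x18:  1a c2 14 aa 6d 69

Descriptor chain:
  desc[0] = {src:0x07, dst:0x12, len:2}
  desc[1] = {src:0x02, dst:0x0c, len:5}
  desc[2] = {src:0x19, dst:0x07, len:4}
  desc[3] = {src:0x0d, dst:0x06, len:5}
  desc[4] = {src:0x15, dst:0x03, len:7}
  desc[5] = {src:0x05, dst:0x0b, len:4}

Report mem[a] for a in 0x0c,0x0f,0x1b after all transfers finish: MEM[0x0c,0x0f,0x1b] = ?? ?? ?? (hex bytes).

MEM[0x0c,0x0f,0x1b] = 1a 7a aa

#0 dst[0x12+2] := {0x18,0xa0}
#1 dst[0x0c+5] := {0x76,0x7a,0x3a,0x7a,0xc2}
#2 dst[0x07+4] := {0xc2,0x14,0xaa,0x6d}
#3 dst[0x06+5] := {0x7a,0x3a,0x7a,0xc2,0x17}
#4 dst[0x03+7] := {0xbb,0x82,0x51,0x1a,0xc2,0x14,0xaa}
#5 dst[0x0b+4] := {0x51,0x1a,0xc2,0x14}
query mem[0x0c]=0x1a, mem[0x0f]=0x7a, mem[0x1b]=0xaa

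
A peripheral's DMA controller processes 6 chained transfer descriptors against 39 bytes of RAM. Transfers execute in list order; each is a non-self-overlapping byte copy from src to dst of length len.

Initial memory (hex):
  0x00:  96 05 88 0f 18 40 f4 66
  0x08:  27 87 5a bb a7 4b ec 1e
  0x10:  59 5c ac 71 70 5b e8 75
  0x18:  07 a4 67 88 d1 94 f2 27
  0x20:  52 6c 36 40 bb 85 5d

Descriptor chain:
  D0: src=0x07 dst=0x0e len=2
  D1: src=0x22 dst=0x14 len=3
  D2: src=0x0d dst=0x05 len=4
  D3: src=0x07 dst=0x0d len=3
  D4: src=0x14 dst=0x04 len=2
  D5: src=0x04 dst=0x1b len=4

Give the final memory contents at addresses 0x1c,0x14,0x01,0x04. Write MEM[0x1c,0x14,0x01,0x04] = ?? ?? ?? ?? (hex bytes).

MEM[0x1c,0x14,0x01,0x04] = 40 36 05 36

[0] 0x07->0x0e len=2 : 66 27
[1] 0x22->0x14 len=3 : 36 40 bb
[2] 0x0d->0x05 len=4 : 4b 66 27 59
[3] 0x07->0x0d len=3 : 27 59 87
[4] 0x14->0x04 len=2 : 36 40
[5] 0x04->0x1b len=4 : 36 40 66 27
query mem[0x1c]=0x40, mem[0x14]=0x36, mem[0x01]=0x05, mem[0x04]=0x36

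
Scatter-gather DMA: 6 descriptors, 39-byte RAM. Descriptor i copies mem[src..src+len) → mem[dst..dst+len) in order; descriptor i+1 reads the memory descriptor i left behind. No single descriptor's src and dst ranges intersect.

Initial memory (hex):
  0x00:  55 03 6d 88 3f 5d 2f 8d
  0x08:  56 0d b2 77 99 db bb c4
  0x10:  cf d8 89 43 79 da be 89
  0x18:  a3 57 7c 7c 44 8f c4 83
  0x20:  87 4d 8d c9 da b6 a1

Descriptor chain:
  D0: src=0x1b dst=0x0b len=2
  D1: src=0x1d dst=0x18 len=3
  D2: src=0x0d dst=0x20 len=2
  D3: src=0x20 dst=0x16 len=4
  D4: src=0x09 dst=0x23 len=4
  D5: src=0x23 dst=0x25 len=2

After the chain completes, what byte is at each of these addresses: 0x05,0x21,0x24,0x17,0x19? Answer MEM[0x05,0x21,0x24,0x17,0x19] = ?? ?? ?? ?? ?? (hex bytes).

MEM[0x05,0x21,0x24,0x17,0x19] = 5d bb b2 bb c9

#0 dst[0x0b+2] := {0x7c,0x44}
#1 dst[0x18+3] := {0x8f,0xc4,0x83}
#2 dst[0x20+2] := {0xdb,0xbb}
#3 dst[0x16+4] := {0xdb,0xbb,0x8d,0xc9}
#4 dst[0x23+4] := {0x0d,0xb2,0x7c,0x44}
#5 dst[0x25+2] := {0x0d,0xb2}
query mem[0x05]=0x5d, mem[0x21]=0xbb, mem[0x24]=0xb2, mem[0x17]=0xbb, mem[0x19]=0xc9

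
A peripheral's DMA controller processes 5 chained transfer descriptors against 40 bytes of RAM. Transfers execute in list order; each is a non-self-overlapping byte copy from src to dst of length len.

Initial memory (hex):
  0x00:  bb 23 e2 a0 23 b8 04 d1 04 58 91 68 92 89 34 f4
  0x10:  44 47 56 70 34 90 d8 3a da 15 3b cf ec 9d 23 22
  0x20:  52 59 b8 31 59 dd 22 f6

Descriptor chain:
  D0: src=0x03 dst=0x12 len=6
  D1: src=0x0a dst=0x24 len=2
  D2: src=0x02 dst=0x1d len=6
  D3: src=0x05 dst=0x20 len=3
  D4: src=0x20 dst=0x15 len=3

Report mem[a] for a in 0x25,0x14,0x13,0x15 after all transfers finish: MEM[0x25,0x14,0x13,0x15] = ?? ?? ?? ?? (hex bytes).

MEM[0x25,0x14,0x13,0x15] = 68 b8 23 b8

[0] 0x03->0x12 len=6 : a0 23 b8 04 d1 04
[1] 0x0a->0x24 len=2 : 91 68
[2] 0x02->0x1d len=6 : e2 a0 23 b8 04 d1
[3] 0x05->0x20 len=3 : b8 04 d1
[4] 0x20->0x15 len=3 : b8 04 d1
query mem[0x25]=0x68, mem[0x14]=0xb8, mem[0x13]=0x23, mem[0x15]=0xb8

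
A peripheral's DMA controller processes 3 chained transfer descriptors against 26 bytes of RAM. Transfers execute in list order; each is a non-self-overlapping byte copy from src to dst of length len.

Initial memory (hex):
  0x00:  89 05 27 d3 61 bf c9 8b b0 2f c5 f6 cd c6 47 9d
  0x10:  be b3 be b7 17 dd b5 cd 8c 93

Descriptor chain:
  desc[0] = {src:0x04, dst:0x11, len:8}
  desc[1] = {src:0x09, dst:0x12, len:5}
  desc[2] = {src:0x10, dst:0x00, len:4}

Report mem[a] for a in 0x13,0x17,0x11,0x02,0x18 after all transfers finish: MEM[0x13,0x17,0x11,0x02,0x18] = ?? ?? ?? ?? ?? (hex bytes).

MEM[0x13,0x17,0x11,0x02,0x18] = c5 c5 61 2f f6

[0] 0x04->0x11 len=8 : 61 bf c9 8b b0 2f c5 f6
[1] 0x09->0x12 len=5 : 2f c5 f6 cd c6
[2] 0x10->0x00 len=4 : be 61 2f c5
query mem[0x13]=0xc5, mem[0x17]=0xc5, mem[0x11]=0x61, mem[0x02]=0x2f, mem[0x18]=0xf6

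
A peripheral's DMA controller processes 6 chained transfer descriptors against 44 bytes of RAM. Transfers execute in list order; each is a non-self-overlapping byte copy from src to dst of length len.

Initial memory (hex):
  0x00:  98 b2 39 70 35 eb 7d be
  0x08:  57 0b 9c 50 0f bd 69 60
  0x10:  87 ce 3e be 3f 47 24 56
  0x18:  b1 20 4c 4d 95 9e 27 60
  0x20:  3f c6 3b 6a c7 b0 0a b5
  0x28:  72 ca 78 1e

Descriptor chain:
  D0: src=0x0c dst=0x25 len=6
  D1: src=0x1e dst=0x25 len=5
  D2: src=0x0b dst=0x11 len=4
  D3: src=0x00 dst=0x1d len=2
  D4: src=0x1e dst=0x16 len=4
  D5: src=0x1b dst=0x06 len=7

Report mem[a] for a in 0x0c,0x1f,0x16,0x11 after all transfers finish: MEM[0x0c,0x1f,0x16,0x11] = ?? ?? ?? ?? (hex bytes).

#0 dst[0x25+6] := {0x0f,0xbd,0x69,0x60,0x87,0xce}
#1 dst[0x25+5] := {0x27,0x60,0x3f,0xc6,0x3b}
#2 dst[0x11+4] := {0x50,0x0f,0xbd,0x69}
#3 dst[0x1d+2] := {0x98,0xb2}
#4 dst[0x16+4] := {0xb2,0x60,0x3f,0xc6}
#5 dst[0x06+7] := {0x4d,0x95,0x98,0xb2,0x60,0x3f,0xc6}
query mem[0x0c]=0xc6, mem[0x1f]=0x60, mem[0x16]=0xb2, mem[0x11]=0x50

MEM[0x0c,0x1f,0x16,0x11] = c6 60 b2 50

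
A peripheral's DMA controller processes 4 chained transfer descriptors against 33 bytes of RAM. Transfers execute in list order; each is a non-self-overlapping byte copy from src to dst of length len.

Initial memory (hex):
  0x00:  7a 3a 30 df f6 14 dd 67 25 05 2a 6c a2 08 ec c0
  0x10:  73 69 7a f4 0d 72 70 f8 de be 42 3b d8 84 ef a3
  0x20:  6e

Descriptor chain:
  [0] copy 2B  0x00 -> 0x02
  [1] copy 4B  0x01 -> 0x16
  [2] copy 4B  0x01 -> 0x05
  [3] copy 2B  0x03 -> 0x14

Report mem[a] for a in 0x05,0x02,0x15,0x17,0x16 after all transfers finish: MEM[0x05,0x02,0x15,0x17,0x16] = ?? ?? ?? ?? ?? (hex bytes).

MEM[0x05,0x02,0x15,0x17,0x16] = 3a 7a f6 7a 3a

D0: mem[0x02..0x03] <- [7a 3a]
D1: mem[0x16..0x19] <- [3a 7a 3a f6]
D2: mem[0x05..0x08] <- [3a 7a 3a f6]
D3: mem[0x14..0x15] <- [3a f6]
query mem[0x05]=0x3a, mem[0x02]=0x7a, mem[0x15]=0xf6, mem[0x17]=0x7a, mem[0x16]=0x3a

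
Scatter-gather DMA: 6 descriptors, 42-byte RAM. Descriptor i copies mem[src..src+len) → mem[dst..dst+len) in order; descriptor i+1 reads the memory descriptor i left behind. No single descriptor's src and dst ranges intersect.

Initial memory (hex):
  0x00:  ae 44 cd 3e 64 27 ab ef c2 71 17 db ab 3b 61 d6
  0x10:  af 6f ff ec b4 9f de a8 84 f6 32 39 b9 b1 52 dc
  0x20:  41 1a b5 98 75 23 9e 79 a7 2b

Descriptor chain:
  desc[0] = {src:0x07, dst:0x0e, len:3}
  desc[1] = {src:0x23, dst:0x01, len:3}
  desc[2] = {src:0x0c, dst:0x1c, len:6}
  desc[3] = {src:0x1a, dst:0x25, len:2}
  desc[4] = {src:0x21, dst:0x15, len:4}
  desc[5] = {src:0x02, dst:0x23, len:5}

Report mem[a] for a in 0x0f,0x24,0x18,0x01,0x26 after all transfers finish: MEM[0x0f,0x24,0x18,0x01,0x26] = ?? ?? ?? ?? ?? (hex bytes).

MEM[0x0f,0x24,0x18,0x01,0x26] = c2 23 75 98 27

[0] 0x07->0x0e len=3 : ef c2 71
[1] 0x23->0x01 len=3 : 98 75 23
[2] 0x0c->0x1c len=6 : ab 3b ef c2 71 6f
[3] 0x1a->0x25 len=2 : 32 39
[4] 0x21->0x15 len=4 : 6f b5 98 75
[5] 0x02->0x23 len=5 : 75 23 64 27 ab
query mem[0x0f]=0xc2, mem[0x24]=0x23, mem[0x18]=0x75, mem[0x01]=0x98, mem[0x26]=0x27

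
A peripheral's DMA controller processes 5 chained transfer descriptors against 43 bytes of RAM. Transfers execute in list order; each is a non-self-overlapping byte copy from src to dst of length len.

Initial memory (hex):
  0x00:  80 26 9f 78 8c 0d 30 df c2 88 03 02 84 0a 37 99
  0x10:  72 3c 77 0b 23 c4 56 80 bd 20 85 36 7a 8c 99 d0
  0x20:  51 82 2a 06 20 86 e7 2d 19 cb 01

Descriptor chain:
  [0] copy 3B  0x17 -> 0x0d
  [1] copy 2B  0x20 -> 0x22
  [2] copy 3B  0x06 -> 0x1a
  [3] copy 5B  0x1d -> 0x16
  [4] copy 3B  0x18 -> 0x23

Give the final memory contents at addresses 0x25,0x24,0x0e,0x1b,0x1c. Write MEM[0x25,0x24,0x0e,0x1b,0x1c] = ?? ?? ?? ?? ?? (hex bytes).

MEM[0x25,0x24,0x0e,0x1b,0x1c] = 82 51 bd df c2

D0: mem[0x0d..0x0f] <- [80 bd 20]
D1: mem[0x22..0x23] <- [51 82]
D2: mem[0x1a..0x1c] <- [30 df c2]
D3: mem[0x16..0x1a] <- [8c 99 d0 51 82]
D4: mem[0x23..0x25] <- [d0 51 82]
query mem[0x25]=0x82, mem[0x24]=0x51, mem[0x0e]=0xbd, mem[0x1b]=0xdf, mem[0x1c]=0xc2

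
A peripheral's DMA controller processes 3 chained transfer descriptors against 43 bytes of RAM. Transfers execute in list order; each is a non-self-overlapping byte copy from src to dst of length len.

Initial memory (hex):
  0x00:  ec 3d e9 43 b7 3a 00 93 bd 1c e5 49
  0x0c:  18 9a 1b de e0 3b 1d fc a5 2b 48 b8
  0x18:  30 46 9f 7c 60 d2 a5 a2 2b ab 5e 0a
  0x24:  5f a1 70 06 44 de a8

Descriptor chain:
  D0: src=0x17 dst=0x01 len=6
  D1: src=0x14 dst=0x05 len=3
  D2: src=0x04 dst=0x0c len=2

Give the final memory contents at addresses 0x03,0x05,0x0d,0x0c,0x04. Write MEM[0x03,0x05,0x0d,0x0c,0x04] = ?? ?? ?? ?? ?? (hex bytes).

MEM[0x03,0x05,0x0d,0x0c,0x04] = 46 a5 a5 9f 9f

D0: mem[0x01..0x06] <- [b8 30 46 9f 7c 60]
D1: mem[0x05..0x07] <- [a5 2b 48]
D2: mem[0x0c..0x0d] <- [9f a5]
query mem[0x03]=0x46, mem[0x05]=0xa5, mem[0x0d]=0xa5, mem[0x0c]=0x9f, mem[0x04]=0x9f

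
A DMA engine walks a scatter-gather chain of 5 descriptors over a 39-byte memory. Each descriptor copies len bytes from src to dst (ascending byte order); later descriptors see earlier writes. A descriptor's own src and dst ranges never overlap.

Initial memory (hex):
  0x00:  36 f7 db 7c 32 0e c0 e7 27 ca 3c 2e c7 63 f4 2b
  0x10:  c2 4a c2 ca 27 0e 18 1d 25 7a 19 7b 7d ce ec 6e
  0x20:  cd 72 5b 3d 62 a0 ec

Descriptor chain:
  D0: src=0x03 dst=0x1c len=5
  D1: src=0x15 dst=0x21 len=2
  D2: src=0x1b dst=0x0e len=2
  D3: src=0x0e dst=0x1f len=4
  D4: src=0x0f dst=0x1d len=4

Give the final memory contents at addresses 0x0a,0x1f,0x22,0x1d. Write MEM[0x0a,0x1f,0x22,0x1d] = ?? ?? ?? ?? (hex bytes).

MEM[0x0a,0x1f,0x22,0x1d] = 3c 4a 4a 7c

  after D0: wrote 5B at 0x1c = 7c320ec0e7
  after D1: wrote 2B at 0x21 = 0e18
  after D2: wrote 2B at 0x0e = 7b7c
  after D3: wrote 4B at 0x1f = 7b7cc24a
  after D4: wrote 4B at 0x1d = 7cc24ac2
query mem[0x0a]=0x3c, mem[0x1f]=0x4a, mem[0x22]=0x4a, mem[0x1d]=0x7c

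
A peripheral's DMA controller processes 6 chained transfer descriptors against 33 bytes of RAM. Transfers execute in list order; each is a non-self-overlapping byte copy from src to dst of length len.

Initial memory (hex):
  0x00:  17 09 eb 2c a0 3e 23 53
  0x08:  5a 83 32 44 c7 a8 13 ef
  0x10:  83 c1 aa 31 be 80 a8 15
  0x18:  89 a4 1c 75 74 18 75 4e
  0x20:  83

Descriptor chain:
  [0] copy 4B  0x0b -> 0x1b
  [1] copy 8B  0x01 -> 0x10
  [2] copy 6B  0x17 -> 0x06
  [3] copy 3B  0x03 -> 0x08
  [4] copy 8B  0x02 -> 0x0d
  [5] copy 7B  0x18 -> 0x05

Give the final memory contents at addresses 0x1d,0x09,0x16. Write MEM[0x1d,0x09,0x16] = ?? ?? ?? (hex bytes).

#0 dst[0x1b+4] := {0x44,0xc7,0xa8,0x13}
#1 dst[0x10+8] := {0x09,0xeb,0x2c,0xa0,0x3e,0x23,0x53,0x5a}
#2 dst[0x06+6] := {0x5a,0x89,0xa4,0x1c,0x44,0xc7}
#3 dst[0x08+3] := {0x2c,0xa0,0x3e}
#4 dst[0x0d+8] := {0xeb,0x2c,0xa0,0x3e,0x5a,0x89,0x2c,0xa0}
#5 dst[0x05+7] := {0x89,0xa4,0x1c,0x44,0xc7,0xa8,0x13}
query mem[0x1d]=0xa8, mem[0x09]=0xc7, mem[0x16]=0x53

MEM[0x1d,0x09,0x16] = a8 c7 53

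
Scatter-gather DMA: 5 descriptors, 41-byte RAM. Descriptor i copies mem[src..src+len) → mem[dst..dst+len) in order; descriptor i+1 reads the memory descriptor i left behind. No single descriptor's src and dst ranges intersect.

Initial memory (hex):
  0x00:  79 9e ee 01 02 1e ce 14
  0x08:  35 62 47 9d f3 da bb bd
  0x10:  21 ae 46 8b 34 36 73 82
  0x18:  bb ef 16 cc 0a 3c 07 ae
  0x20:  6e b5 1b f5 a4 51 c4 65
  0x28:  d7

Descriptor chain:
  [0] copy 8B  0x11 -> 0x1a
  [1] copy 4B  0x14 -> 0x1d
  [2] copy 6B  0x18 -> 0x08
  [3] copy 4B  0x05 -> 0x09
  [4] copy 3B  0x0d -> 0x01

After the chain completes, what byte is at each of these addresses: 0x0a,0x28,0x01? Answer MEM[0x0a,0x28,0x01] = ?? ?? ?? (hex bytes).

MEM[0x0a,0x28,0x01] = ce d7 34

[0] 0x11->0x1a len=8 : ae 46 8b 34 36 73 82 bb
[1] 0x14->0x1d len=4 : 34 36 73 82
[2] 0x18->0x08 len=6 : bb ef ae 46 8b 34
[3] 0x05->0x09 len=4 : 1e ce 14 bb
[4] 0x0d->0x01 len=3 : 34 bb bd
query mem[0x0a]=0xce, mem[0x28]=0xd7, mem[0x01]=0x34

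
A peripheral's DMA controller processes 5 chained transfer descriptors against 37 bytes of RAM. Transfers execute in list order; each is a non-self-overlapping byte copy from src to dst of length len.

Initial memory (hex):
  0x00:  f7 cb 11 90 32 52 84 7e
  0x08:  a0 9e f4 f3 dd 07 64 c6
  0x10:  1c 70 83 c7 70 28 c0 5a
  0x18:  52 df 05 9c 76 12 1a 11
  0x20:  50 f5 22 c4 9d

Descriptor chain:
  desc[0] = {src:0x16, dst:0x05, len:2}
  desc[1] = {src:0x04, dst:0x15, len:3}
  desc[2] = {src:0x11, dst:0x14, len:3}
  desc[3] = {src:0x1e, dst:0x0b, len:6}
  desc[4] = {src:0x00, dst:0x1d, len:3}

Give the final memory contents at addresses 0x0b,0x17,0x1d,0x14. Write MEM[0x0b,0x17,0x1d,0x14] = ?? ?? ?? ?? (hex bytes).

MEM[0x0b,0x17,0x1d,0x14] = 1a 5a f7 70

D0: mem[0x05..0x06] <- [c0 5a]
D1: mem[0x15..0x17] <- [32 c0 5a]
D2: mem[0x14..0x16] <- [70 83 c7]
D3: mem[0x0b..0x10] <- [1a 11 50 f5 22 c4]
D4: mem[0x1d..0x1f] <- [f7 cb 11]
query mem[0x0b]=0x1a, mem[0x17]=0x5a, mem[0x1d]=0xf7, mem[0x14]=0x70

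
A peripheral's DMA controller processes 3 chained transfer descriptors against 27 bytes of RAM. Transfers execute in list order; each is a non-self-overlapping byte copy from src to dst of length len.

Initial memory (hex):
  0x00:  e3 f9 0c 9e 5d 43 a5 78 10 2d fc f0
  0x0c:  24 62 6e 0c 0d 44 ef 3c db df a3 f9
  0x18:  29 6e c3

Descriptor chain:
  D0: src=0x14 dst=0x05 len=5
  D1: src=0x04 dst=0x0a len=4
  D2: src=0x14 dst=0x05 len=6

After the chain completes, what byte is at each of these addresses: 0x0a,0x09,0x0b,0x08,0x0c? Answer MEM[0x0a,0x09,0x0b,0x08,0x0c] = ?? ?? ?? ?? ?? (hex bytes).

D0: mem[0x05..0x09] <- [db df a3 f9 29]
D1: mem[0x0a..0x0d] <- [5d db df a3]
D2: mem[0x05..0x0a] <- [db df a3 f9 29 6e]
query mem[0x0a]=0x6e, mem[0x09]=0x29, mem[0x0b]=0xdb, mem[0x08]=0xf9, mem[0x0c]=0xdf

MEM[0x0a,0x09,0x0b,0x08,0x0c] = 6e 29 db f9 df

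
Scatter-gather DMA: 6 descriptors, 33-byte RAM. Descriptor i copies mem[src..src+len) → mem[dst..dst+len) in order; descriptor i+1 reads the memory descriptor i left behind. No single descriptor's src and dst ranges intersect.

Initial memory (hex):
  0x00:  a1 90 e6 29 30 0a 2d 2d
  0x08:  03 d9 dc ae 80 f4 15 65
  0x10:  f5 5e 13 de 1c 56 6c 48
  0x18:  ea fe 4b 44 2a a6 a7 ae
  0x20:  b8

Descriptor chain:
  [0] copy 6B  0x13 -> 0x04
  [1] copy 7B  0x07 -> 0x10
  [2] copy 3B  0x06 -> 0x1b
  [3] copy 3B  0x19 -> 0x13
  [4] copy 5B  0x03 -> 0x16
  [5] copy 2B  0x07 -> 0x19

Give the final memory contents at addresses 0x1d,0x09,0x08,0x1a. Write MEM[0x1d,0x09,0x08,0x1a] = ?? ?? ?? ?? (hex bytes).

#0 dst[0x04+6] := {0xde,0x1c,0x56,0x6c,0x48,0xea}
#1 dst[0x10+7] := {0x6c,0x48,0xea,0xdc,0xae,0x80,0xf4}
#2 dst[0x1b+3] := {0x56,0x6c,0x48}
#3 dst[0x13+3] := {0xfe,0x4b,0x56}
#4 dst[0x16+5] := {0x29,0xde,0x1c,0x56,0x6c}
#5 dst[0x19+2] := {0x6c,0x48}
query mem[0x1d]=0x48, mem[0x09]=0xea, mem[0x08]=0x48, mem[0x1a]=0x48

MEM[0x1d,0x09,0x08,0x1a] = 48 ea 48 48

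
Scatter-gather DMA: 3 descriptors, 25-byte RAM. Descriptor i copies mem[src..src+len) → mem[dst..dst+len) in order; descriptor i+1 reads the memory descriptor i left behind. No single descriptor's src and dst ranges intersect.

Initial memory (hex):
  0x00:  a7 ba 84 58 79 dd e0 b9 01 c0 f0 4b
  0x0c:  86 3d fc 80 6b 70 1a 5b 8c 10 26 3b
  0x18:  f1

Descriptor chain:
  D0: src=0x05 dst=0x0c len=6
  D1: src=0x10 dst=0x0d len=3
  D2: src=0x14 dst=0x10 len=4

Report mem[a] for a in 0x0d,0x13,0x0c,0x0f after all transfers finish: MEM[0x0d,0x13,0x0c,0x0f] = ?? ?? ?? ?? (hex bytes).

  after D0: wrote 6B at 0x0c = dde0b901c0f0
  after D1: wrote 3B at 0x0d = c0f01a
  after D2: wrote 4B at 0x10 = 8c10263b
query mem[0x0d]=0xc0, mem[0x13]=0x3b, mem[0x0c]=0xdd, mem[0x0f]=0x1a

MEM[0x0d,0x13,0x0c,0x0f] = c0 3b dd 1a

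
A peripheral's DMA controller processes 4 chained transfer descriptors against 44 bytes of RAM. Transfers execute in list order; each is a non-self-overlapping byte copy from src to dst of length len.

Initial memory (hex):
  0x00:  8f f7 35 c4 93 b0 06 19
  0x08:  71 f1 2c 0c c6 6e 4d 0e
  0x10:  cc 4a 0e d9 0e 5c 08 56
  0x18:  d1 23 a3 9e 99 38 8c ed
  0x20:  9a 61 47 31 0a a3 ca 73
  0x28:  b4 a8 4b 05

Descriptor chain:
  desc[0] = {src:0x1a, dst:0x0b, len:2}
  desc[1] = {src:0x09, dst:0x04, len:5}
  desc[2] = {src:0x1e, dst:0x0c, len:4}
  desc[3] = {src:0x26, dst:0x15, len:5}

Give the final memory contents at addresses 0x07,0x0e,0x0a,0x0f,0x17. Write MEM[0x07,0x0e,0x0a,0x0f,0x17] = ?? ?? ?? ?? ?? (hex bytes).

MEM[0x07,0x0e,0x0a,0x0f,0x17] = 9e 9a 2c 61 b4

D0: mem[0x0b..0x0c] <- [a3 9e]
D1: mem[0x04..0x08] <- [f1 2c a3 9e 6e]
D2: mem[0x0c..0x0f] <- [8c ed 9a 61]
D3: mem[0x15..0x19] <- [ca 73 b4 a8 4b]
query mem[0x07]=0x9e, mem[0x0e]=0x9a, mem[0x0a]=0x2c, mem[0x0f]=0x61, mem[0x17]=0xb4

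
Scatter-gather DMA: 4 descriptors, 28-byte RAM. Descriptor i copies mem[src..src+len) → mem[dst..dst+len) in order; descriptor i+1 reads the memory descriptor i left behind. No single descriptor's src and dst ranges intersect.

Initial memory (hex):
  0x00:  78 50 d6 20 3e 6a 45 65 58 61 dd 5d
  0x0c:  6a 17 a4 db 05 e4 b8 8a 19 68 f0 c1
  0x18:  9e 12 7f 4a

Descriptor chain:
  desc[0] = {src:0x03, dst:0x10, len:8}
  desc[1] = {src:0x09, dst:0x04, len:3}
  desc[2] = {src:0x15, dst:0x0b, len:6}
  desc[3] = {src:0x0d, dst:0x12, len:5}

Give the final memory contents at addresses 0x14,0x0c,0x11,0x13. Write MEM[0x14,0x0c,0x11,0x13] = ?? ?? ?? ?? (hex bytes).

#0 dst[0x10+8] := {0x20,0x3e,0x6a,0x45,0x65,0x58,0x61,0xdd}
#1 dst[0x04+3] := {0x61,0xdd,0x5d}
#2 dst[0x0b+6] := {0x58,0x61,0xdd,0x9e,0x12,0x7f}
#3 dst[0x12+5] := {0xdd,0x9e,0x12,0x7f,0x3e}
query mem[0x14]=0x12, mem[0x0c]=0x61, mem[0x11]=0x3e, mem[0x13]=0x9e

MEM[0x14,0x0c,0x11,0x13] = 12 61 3e 9e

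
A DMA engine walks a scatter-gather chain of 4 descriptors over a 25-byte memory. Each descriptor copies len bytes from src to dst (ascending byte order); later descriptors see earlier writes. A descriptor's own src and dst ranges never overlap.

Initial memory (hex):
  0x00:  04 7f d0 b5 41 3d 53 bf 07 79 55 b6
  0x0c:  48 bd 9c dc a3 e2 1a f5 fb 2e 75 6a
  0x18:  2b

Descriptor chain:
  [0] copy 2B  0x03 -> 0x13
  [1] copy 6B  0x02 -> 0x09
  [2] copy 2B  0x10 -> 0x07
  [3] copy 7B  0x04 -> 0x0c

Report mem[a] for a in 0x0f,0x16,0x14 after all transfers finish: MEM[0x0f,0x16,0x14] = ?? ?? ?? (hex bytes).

#0 dst[0x13+2] := {0xb5,0x41}
#1 dst[0x09+6] := {0xd0,0xb5,0x41,0x3d,0x53,0xbf}
#2 dst[0x07+2] := {0xa3,0xe2}
#3 dst[0x0c+7] := {0x41,0x3d,0x53,0xa3,0xe2,0xd0,0xb5}
query mem[0x0f]=0xa3, mem[0x16]=0x75, mem[0x14]=0x41

MEM[0x0f,0x16,0x14] = a3 75 41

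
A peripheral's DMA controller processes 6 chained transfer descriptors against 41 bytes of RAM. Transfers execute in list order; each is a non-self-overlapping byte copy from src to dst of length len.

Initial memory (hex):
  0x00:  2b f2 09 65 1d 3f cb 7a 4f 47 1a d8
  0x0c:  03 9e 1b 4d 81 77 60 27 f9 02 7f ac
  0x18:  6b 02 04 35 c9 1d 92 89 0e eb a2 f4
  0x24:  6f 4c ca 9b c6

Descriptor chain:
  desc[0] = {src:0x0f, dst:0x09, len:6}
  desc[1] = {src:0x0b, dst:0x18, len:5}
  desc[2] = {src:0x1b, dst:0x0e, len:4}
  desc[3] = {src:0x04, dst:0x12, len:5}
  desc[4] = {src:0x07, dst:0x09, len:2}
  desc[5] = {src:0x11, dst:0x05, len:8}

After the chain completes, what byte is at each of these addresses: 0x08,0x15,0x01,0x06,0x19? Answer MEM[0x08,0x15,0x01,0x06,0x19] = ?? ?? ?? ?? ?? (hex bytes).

[0] 0x0f->0x09 len=6 : 4d 81 77 60 27 f9
[1] 0x0b->0x18 len=5 : 77 60 27 f9 4d
[2] 0x1b->0x0e len=4 : f9 4d 1d 92
[3] 0x04->0x12 len=5 : 1d 3f cb 7a 4f
[4] 0x07->0x09 len=2 : 7a 4f
[5] 0x11->0x05 len=8 : 92 1d 3f cb 7a 4f ac 77
query mem[0x08]=0xcb, mem[0x15]=0x7a, mem[0x01]=0xf2, mem[0x06]=0x1d, mem[0x19]=0x60

MEM[0x08,0x15,0x01,0x06,0x19] = cb 7a f2 1d 60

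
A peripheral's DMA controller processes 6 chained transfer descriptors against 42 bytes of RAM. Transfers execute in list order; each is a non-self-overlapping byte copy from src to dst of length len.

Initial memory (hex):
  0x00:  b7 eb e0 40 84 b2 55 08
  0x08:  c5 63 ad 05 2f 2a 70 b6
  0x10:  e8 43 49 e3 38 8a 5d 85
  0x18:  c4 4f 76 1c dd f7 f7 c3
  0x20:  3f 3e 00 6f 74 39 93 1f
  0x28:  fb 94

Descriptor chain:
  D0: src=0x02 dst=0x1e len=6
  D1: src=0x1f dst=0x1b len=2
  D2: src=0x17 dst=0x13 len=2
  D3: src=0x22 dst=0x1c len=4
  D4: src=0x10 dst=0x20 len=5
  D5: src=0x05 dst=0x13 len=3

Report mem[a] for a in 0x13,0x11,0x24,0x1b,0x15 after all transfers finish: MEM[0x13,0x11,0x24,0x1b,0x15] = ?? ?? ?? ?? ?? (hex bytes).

[0] 0x02->0x1e len=6 : e0 40 84 b2 55 08
[1] 0x1f->0x1b len=2 : 40 84
[2] 0x17->0x13 len=2 : 85 c4
[3] 0x22->0x1c len=4 : 55 08 74 39
[4] 0x10->0x20 len=5 : e8 43 49 85 c4
[5] 0x05->0x13 len=3 : b2 55 08
query mem[0x13]=0xb2, mem[0x11]=0x43, mem[0x24]=0xc4, mem[0x1b]=0x40, mem[0x15]=0x08

MEM[0x13,0x11,0x24,0x1b,0x15] = b2 43 c4 40 08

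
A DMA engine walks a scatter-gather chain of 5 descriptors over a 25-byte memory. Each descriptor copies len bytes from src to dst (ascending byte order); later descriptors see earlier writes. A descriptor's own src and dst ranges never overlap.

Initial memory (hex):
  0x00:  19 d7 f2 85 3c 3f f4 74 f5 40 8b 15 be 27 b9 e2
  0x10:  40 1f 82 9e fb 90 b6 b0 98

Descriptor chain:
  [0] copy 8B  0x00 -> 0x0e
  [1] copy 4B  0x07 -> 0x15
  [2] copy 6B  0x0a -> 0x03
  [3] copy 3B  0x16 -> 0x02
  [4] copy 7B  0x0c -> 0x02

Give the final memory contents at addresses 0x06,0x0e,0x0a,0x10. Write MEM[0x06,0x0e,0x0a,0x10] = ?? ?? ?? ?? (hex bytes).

MEM[0x06,0x0e,0x0a,0x10] = f2 19 8b f2

D0: mem[0x0e..0x15] <- [19 d7 f2 85 3c 3f f4 74]
D1: mem[0x15..0x18] <- [74 f5 40 8b]
D2: mem[0x03..0x08] <- [8b 15 be 27 19 d7]
D3: mem[0x02..0x04] <- [f5 40 8b]
D4: mem[0x02..0x08] <- [be 27 19 d7 f2 85 3c]
query mem[0x06]=0xf2, mem[0x0e]=0x19, mem[0x0a]=0x8b, mem[0x10]=0xf2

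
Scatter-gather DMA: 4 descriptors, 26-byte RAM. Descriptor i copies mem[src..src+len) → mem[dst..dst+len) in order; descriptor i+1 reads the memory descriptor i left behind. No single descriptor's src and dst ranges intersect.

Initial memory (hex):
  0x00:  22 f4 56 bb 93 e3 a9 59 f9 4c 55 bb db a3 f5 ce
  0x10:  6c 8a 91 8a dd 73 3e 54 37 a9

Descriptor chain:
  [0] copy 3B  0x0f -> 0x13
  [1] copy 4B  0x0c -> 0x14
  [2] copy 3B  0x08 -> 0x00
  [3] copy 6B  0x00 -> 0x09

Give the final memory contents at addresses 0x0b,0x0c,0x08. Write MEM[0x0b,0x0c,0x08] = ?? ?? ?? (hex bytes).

#0 dst[0x13+3] := {0xce,0x6c,0x8a}
#1 dst[0x14+4] := {0xdb,0xa3,0xf5,0xce}
#2 dst[0x00+3] := {0xf9,0x4c,0x55}
#3 dst[0x09+6] := {0xf9,0x4c,0x55,0xbb,0x93,0xe3}
query mem[0x0b]=0x55, mem[0x0c]=0xbb, mem[0x08]=0xf9

MEM[0x0b,0x0c,0x08] = 55 bb f9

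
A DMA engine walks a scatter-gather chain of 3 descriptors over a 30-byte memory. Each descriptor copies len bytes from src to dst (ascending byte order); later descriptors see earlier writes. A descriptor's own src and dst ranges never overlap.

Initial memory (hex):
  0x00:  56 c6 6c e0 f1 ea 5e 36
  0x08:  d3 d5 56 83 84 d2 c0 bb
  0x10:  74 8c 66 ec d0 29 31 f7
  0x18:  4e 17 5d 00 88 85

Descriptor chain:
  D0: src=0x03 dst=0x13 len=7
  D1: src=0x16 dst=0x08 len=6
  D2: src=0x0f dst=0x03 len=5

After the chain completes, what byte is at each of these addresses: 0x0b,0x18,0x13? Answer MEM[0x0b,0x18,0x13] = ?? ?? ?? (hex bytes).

MEM[0x0b,0x18,0x13] = d5 d3 e0

#0 dst[0x13+7] := {0xe0,0xf1,0xea,0x5e,0x36,0xd3,0xd5}
#1 dst[0x08+6] := {0x5e,0x36,0xd3,0xd5,0x5d,0x00}
#2 dst[0x03+5] := {0xbb,0x74,0x8c,0x66,0xe0}
query mem[0x0b]=0xd5, mem[0x18]=0xd3, mem[0x13]=0xe0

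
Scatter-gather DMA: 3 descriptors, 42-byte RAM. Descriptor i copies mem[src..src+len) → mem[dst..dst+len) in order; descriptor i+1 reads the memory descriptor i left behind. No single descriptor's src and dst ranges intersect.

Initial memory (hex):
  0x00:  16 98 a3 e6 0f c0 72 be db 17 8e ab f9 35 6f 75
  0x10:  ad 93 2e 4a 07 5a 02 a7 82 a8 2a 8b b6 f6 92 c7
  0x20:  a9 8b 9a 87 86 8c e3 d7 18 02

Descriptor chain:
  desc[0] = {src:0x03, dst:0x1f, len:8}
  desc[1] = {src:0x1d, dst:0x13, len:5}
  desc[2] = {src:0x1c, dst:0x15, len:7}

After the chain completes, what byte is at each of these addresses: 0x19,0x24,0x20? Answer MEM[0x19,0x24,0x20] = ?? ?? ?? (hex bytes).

[0] 0x03->0x1f len=8 : e6 0f c0 72 be db 17 8e
[1] 0x1d->0x13 len=5 : f6 92 e6 0f c0
[2] 0x1c->0x15 len=7 : b6 f6 92 e6 0f c0 72
query mem[0x19]=0x0f, mem[0x24]=0xdb, mem[0x20]=0x0f

MEM[0x19,0x24,0x20] = 0f db 0f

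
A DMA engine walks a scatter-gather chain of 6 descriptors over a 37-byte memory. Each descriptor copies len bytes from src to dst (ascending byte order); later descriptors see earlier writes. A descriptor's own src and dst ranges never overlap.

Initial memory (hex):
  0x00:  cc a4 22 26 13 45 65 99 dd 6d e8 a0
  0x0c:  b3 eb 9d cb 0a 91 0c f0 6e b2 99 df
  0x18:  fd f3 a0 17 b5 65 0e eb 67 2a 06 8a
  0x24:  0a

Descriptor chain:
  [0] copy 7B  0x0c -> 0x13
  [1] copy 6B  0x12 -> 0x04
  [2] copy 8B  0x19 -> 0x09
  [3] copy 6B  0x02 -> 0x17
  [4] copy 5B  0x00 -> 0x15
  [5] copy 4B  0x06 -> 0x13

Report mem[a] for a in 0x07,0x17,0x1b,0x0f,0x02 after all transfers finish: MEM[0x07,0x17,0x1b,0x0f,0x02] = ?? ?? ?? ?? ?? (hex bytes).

MEM[0x07,0x17,0x1b,0x0f,0x02] = 9d 22 eb eb 22

#0 dst[0x13+7] := {0xb3,0xeb,0x9d,0xcb,0x0a,0x91,0x0c}
#1 dst[0x04+6] := {0x0c,0xb3,0xeb,0x9d,0xcb,0x0a}
#2 dst[0x09+8] := {0x0c,0xa0,0x17,0xb5,0x65,0x0e,0xeb,0x67}
#3 dst[0x17+6] := {0x22,0x26,0x0c,0xb3,0xeb,0x9d}
#4 dst[0x15+5] := {0xcc,0xa4,0x22,0x26,0x0c}
#5 dst[0x13+4] := {0xeb,0x9d,0xcb,0x0c}
query mem[0x07]=0x9d, mem[0x17]=0x22, mem[0x1b]=0xeb, mem[0x0f]=0xeb, mem[0x02]=0x22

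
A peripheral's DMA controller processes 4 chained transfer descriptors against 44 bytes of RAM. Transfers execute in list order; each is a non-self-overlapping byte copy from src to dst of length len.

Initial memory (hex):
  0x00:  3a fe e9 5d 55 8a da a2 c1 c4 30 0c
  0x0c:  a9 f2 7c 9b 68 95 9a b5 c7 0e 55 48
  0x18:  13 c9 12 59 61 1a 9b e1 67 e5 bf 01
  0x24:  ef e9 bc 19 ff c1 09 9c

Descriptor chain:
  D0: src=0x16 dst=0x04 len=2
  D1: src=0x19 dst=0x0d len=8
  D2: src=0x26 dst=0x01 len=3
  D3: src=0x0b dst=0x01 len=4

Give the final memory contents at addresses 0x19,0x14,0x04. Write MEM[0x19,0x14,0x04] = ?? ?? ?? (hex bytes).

D0: mem[0x04..0x05] <- [55 48]
D1: mem[0x0d..0x14] <- [c9 12 59 61 1a 9b e1 67]
D2: mem[0x01..0x03] <- [bc 19 ff]
D3: mem[0x01..0x04] <- [0c a9 c9 12]
query mem[0x19]=0xc9, mem[0x14]=0x67, mem[0x04]=0x12

MEM[0x19,0x14,0x04] = c9 67 12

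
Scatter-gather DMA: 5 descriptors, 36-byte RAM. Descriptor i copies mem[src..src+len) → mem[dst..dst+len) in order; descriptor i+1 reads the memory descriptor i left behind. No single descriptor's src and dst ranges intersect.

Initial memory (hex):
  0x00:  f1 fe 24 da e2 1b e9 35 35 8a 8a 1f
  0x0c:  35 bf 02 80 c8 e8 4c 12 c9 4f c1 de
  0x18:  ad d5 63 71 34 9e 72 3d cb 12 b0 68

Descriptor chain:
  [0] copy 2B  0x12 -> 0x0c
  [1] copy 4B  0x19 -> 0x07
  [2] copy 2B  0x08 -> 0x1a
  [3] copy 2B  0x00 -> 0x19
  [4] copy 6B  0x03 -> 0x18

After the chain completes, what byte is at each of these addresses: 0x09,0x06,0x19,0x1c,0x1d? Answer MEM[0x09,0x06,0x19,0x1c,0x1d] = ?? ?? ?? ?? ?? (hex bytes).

D0: mem[0x0c..0x0d] <- [4c 12]
D1: mem[0x07..0x0a] <- [d5 63 71 34]
D2: mem[0x1a..0x1b] <- [63 71]
D3: mem[0x19..0x1a] <- [f1 fe]
D4: mem[0x18..0x1d] <- [da e2 1b e9 d5 63]
query mem[0x09]=0x71, mem[0x06]=0xe9, mem[0x19]=0xe2, mem[0x1c]=0xd5, mem[0x1d]=0x63

MEM[0x09,0x06,0x19,0x1c,0x1d] = 71 e9 e2 d5 63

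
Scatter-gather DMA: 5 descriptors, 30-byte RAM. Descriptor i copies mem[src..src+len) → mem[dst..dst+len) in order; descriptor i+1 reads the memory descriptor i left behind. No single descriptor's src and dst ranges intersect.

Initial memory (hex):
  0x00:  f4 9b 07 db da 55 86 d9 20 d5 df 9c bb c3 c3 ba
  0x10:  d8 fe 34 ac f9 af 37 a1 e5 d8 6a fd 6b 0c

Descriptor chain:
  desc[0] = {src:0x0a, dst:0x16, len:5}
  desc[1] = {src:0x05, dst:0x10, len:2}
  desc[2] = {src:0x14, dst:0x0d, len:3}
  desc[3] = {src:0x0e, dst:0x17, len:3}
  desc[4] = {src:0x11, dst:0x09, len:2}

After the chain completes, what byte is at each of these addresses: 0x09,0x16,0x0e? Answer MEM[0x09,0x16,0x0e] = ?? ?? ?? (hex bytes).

MEM[0x09,0x16,0x0e] = 86 df af

D0: mem[0x16..0x1a] <- [df 9c bb c3 c3]
D1: mem[0x10..0x11] <- [55 86]
D2: mem[0x0d..0x0f] <- [f9 af df]
D3: mem[0x17..0x19] <- [af df 55]
D4: mem[0x09..0x0a] <- [86 34]
query mem[0x09]=0x86, mem[0x16]=0xdf, mem[0x0e]=0xaf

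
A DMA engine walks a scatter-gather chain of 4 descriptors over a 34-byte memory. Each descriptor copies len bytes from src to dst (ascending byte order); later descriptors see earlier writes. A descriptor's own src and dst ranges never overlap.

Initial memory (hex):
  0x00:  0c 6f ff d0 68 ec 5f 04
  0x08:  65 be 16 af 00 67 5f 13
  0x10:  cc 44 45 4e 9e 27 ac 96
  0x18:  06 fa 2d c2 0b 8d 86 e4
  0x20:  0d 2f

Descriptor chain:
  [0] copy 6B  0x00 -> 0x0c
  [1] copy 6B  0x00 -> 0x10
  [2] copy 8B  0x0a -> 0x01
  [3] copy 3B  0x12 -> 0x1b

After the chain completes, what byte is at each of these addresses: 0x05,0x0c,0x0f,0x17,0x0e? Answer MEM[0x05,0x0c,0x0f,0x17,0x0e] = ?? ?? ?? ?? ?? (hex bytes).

D0: mem[0x0c..0x11] <- [0c 6f ff d0 68 ec]
D1: mem[0x10..0x15] <- [0c 6f ff d0 68 ec]
D2: mem[0x01..0x08] <- [16 af 0c 6f ff d0 0c 6f]
D3: mem[0x1b..0x1d] <- [ff d0 68]
query mem[0x05]=0xff, mem[0x0c]=0x0c, mem[0x0f]=0xd0, mem[0x17]=0x96, mem[0x0e]=0xff

MEM[0x05,0x0c,0x0f,0x17,0x0e] = ff 0c d0 96 ff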